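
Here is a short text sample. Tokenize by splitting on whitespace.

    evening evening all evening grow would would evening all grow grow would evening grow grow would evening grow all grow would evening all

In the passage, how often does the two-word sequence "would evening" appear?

Scanning the 22 overlapping bigram windows for "would evening":
  position 7–8: would evening
  position 12–13: would evening
  position 16–17: would evening
  position 21–22: would evening

4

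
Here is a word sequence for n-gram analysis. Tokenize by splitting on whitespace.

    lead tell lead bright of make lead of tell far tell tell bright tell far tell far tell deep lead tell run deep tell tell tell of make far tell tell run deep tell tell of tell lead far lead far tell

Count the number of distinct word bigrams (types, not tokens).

22

42 tokens → 41 bigram windows in total.
Repeated bigrams (each contributes count−1 duplicates):
  far tell: 5
  tell tell: 5
  tell far: 3
  deep tell: 2
  lead far: 2
  lead tell: 2
  of make: 2
  of tell: 2
  … (4 more repeated)
19 duplicate windows → 41 − 19 = 22 distinct.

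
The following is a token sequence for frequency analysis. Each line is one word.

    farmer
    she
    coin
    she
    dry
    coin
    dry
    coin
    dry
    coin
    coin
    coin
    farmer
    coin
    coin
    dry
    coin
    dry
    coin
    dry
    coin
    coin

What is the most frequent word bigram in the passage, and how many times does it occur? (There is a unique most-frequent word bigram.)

Bigram frequencies (highest first):
  dry coin: 6
  coin dry: 5
  coin coin: 4
  farmer she: 1
  she coin: 1
  coin she: 1
  … (3 more, each ≤ 1)

"dry coin", 6 times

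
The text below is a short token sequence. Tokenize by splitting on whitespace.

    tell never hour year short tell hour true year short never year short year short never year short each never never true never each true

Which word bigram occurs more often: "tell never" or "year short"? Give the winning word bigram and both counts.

"year short" (5 vs 1)

"tell never": 1 occurrence
"year short": 5 occurrences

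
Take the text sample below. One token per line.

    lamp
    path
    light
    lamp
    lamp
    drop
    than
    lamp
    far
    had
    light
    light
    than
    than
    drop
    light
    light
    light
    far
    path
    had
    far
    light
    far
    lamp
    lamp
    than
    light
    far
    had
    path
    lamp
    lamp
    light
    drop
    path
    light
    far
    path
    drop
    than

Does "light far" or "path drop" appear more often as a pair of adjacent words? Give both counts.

"light far" (4 vs 1)

"light far": 4 occurrences
"path drop": 1 occurrence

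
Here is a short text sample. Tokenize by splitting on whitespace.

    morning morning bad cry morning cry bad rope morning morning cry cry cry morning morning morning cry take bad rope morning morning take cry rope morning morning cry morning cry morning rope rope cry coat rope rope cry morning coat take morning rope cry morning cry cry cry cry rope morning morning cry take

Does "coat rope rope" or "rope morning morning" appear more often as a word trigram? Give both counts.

"coat rope rope": 1 occurrence
"rope morning morning": 4 occurrences

"rope morning morning" (4 vs 1)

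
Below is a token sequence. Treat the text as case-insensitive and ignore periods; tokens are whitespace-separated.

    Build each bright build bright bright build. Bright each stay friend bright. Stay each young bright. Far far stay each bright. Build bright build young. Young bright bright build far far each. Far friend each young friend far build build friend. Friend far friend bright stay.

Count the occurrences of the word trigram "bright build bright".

Scanning the 44 overlapping trigram windows for "bright build bright":
  position 3–5: bright build bright
  position 6–8: bright build bright
  position 21–23: bright build bright

3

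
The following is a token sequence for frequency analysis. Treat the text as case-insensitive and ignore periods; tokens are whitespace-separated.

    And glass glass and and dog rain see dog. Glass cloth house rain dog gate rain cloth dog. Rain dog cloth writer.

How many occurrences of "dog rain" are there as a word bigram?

2

Scanning the 21 overlapping bigram windows for "dog rain":
  position 6–7: dog rain
  position 18–19: dog rain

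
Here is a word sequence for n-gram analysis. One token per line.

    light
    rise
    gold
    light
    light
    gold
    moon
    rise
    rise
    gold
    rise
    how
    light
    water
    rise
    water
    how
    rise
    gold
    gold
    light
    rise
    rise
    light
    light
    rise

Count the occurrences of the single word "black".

Scanning the 26 tokens for "black":
  (none found)

0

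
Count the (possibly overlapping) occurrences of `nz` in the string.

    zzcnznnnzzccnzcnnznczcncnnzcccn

Sliding a length-2 window over the 31 characters (30 positions):
  position 4–5: nz
  position 8–9: nz
  position 13–14: nz
  position 17–18: nz
  position 26–27: nz

5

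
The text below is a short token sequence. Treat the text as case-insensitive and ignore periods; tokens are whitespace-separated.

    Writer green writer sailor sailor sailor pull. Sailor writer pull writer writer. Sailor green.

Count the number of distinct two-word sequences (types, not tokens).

11

14 tokens → 13 bigram windows in total.
Repeated bigrams (each contributes count−1 duplicates):
  sailor sailor: 2
  writer sailor: 2
2 duplicate windows → 13 − 2 = 11 distinct.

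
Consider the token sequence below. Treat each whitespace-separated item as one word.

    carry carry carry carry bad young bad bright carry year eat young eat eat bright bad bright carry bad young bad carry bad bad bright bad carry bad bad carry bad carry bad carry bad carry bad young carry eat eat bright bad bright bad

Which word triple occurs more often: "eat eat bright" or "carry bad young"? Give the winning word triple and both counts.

"carry bad young" (3 vs 2)

"eat eat bright": 2 occurrences
"carry bad young": 3 occurrences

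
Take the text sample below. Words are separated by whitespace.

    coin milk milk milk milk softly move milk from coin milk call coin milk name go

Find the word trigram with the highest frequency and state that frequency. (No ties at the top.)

"milk milk milk", 2 times

Trigram frequencies (highest first):
  milk milk milk: 2
  coin milk milk: 1
  milk milk softly: 1
  milk softly move: 1
  softly move milk: 1
  move milk from: 1
  … (7 more, each ≤ 1)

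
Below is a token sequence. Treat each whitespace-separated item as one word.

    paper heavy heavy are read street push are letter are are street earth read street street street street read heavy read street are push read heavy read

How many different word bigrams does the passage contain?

27 tokens → 26 bigram windows in total.
Repeated bigrams (each contributes count−1 duplicates):
  read street: 3
  street street: 3
  heavy read: 2
  read heavy: 2
6 duplicate windows → 26 − 6 = 20 distinct.

20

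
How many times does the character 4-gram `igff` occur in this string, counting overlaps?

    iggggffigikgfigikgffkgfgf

0

Sliding a length-4 window over the 25 characters (22 positions):
  (no match at any position)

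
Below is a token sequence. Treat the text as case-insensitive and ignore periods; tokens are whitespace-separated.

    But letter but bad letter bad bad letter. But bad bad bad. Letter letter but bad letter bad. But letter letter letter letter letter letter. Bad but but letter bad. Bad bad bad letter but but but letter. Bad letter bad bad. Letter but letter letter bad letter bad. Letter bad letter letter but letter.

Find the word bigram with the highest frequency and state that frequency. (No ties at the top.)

Bigram frequencies (highest first):
  bad letter: 10
  letter bad: 9
  letter letter: 8
  bad bad: 7
  but letter: 6
  letter but: 6
  … (3 more, each ≤ 3)

"bad letter", 10 times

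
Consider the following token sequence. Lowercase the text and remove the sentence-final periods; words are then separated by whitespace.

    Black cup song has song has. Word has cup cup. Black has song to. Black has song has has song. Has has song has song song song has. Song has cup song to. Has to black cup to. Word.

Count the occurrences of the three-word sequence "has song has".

5

Scanning the 37 overlapping trigram windows for "has song has":
  position 4–6: has song has
  position 16–18: has song has
  position 19–21: has song has
  position 22–24: has song has
  position 28–30: has song has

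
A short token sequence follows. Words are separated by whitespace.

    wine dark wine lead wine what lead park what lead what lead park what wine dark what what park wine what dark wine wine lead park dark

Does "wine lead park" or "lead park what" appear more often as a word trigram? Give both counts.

"wine lead park": 1 occurrence
"lead park what": 2 occurrences

"lead park what" (2 vs 1)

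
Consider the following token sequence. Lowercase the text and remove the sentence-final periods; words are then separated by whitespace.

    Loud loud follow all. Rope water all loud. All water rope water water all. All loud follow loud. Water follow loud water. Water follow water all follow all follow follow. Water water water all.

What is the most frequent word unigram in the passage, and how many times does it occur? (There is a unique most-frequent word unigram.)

Unigram frequencies (highest first):
  water: 11
  all: 8
  follow: 7
  loud: 6
  rope: 2

"water", 11 times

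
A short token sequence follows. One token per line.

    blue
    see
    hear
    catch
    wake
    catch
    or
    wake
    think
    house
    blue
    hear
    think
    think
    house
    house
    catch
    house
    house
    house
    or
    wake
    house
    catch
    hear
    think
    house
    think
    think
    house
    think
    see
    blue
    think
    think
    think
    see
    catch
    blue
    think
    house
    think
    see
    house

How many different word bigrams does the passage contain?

26

44 tokens → 43 bigram windows in total.
Repeated bigrams (each contributes count−1 duplicates):
  think house: 5
  think think: 4
  house house: 3
  house think: 3
  think see: 3
  blue think: 2
  hear think: 2
  house catch: 2
  … (1 more repeated)
17 duplicate windows → 43 − 17 = 26 distinct.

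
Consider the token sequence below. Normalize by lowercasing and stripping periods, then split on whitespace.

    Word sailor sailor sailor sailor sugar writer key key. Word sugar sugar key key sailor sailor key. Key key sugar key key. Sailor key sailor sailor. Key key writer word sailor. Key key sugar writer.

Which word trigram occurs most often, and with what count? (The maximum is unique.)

Trigram frequencies (highest first):
  sailor key key: 3
  sailor sailor sailor: 2
  sugar key key: 2
  key key sailor: 2
  key sailor sailor: 2
  sailor sailor key: 2
  … (19 more, each ≤ 2)

"sailor key key", 3 times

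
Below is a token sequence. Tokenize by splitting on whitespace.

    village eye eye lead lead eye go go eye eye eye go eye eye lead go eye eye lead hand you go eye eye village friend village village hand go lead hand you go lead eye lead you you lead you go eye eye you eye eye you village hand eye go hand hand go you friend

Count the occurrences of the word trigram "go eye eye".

Scanning the 55 overlapping trigram windows for "go eye eye":
  position 8–10: go eye eye
  position 12–14: go eye eye
  position 16–18: go eye eye
  position 22–24: go eye eye
  position 42–44: go eye eye

5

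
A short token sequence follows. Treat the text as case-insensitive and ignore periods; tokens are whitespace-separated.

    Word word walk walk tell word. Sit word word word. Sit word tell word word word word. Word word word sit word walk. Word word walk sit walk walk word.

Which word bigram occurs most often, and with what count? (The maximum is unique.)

"word word", 10 times

Bigram frequencies (highest first):
  word word: 10
  word walk: 3
  word sit: 3
  sit word: 3
  walk walk: 2
  tell word: 2
  … (5 more, each ≤ 2)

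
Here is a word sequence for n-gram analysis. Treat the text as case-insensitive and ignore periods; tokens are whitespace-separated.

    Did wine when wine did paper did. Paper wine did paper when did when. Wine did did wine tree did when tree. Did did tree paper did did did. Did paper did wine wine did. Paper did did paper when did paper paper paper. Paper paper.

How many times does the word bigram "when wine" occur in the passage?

Scanning the 45 overlapping bigram windows for "when wine":
  position 3–4: when wine
  position 14–15: when wine

2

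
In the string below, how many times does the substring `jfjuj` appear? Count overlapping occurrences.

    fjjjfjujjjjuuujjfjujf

2

Sliding a length-5 window over the 21 characters (17 positions):
  position 4–8: jfjuj
  position 16–20: jfjuj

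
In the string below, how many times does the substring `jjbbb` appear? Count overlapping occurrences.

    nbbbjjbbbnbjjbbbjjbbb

3

Sliding a length-5 window over the 21 characters (17 positions):
  position 5–9: jjbbb
  position 12–16: jjbbb
  position 17–21: jjbbb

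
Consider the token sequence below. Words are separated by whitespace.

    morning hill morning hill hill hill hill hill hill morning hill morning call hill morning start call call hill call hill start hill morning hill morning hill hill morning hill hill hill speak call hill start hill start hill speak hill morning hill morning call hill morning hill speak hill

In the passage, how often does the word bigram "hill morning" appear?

10

Scanning the 49 overlapping bigram windows for "hill morning":
  position 2–3: hill morning
  position 9–10: hill morning
  position 11–12: hill morning
  position 14–15: hill morning
  position 23–24: hill morning
  position 25–26: hill morning
  position 28–29: hill morning
  position 41–42: hill morning
  position 43–44: hill morning
  position 46–47: hill morning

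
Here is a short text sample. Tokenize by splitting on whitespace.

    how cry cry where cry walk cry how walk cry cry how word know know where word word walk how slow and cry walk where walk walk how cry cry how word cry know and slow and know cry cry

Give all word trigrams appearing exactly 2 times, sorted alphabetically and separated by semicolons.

Trigram counts meeting the condition (exactly 2 times):
  cry cry how: 2
  cry how word: 2
  how cry cry: 2

cry cry how; cry how word; how cry cry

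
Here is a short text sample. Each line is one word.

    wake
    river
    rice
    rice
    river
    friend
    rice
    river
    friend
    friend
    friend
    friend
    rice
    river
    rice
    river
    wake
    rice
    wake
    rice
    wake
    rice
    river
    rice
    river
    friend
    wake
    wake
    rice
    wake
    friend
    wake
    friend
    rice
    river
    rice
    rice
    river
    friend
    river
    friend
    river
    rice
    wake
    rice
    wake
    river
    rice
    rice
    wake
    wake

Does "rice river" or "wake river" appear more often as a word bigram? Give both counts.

"rice river": 8 occurrences
"wake river": 2 occurrences

"rice river" (8 vs 2)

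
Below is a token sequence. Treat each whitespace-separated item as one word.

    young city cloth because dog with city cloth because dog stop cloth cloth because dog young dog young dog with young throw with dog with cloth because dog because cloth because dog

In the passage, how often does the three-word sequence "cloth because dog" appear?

5

Scanning the 30 overlapping trigram windows for "cloth because dog":
  position 3–5: cloth because dog
  position 8–10: cloth because dog
  position 13–15: cloth because dog
  position 26–28: cloth because dog
  position 30–32: cloth because dog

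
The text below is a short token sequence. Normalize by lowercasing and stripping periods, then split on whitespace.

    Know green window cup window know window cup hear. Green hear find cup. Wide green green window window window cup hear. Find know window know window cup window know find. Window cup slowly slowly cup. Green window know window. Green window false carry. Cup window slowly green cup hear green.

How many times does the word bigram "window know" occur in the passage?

Scanning the 49 overlapping bigram windows for "window know":
  position 5–6: window know
  position 24–25: window know
  position 28–29: window know
  position 37–38: window know

4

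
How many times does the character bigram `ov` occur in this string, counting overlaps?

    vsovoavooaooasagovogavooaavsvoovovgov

5

Sliding a length-2 window over the 37 characters (36 positions):
  position 3–4: ov
  position 17–18: ov
  position 31–32: ov
  position 33–34: ov
  position 36–37: ov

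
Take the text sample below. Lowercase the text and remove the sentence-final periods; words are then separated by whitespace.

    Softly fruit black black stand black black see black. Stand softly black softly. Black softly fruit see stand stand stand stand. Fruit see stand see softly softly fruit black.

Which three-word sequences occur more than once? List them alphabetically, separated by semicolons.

fruit see stand; softly black softly; softly fruit black; stand stand stand

Trigram counts meeting the condition (more than once):
  fruit see stand: 2
  softly black softly: 2
  softly fruit black: 2
  stand stand stand: 2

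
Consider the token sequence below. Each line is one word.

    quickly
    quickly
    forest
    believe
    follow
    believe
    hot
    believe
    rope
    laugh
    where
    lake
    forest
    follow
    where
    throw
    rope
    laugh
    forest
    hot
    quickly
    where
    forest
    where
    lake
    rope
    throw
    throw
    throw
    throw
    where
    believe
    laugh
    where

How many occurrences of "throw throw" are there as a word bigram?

Scanning the 33 overlapping bigram windows for "throw throw":
  position 27–28: throw throw
  position 28–29: throw throw
  position 29–30: throw throw

3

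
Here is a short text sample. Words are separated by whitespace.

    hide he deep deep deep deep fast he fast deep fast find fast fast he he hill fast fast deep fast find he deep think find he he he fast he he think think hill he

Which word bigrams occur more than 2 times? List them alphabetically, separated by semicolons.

Bigram counts meeting the condition (more than 2 times):
  deep deep: 3
  deep fast: 3
  fast he: 3
  he he: 4

deep deep; deep fast; fast he; he he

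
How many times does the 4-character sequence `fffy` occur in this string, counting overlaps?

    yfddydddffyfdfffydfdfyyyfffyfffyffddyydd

3

Sliding a length-4 window over the 40 characters (37 positions):
  position 14–17: fffy
  position 25–28: fffy
  position 29–32: fffy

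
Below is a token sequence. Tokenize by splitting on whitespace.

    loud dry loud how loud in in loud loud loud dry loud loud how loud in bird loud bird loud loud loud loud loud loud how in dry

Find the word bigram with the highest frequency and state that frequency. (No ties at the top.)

Bigram frequencies (highest first):
  loud loud: 8
  loud how: 3
  loud dry: 2
  dry loud: 2
  how loud: 2
  loud in: 2
  … (7 more, each ≤ 2)

"loud loud", 8 times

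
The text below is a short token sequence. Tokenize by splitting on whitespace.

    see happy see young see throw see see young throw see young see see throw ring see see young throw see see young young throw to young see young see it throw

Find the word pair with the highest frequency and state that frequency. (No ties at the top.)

Bigram frequencies (highest first):
  see young: 6
  young see: 4
  see see: 4
  throw see: 3
  young throw: 3
  see throw: 2
  … (9 more, each ≤ 1)

"see young", 6 times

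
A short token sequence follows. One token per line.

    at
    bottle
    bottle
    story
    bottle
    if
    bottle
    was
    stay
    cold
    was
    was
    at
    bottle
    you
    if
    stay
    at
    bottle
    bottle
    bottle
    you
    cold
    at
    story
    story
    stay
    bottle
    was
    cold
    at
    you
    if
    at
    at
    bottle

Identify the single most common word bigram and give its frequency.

Bigram frequencies (highest first):
  at bottle: 4
  bottle bottle: 3
  bottle was: 2
  bottle you: 2
  you if: 2
  cold at: 2
  … (20 more, each ≤ 1)

"at bottle", 4 times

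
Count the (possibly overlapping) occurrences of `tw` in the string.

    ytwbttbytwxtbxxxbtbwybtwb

3

Sliding a length-2 window over the 25 characters (24 positions):
  position 2–3: tw
  position 9–10: tw
  position 23–24: tw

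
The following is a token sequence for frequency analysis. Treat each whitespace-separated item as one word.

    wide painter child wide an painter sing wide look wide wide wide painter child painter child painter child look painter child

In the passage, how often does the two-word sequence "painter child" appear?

5

Scanning the 20 overlapping bigram windows for "painter child":
  position 2–3: painter child
  position 13–14: painter child
  position 15–16: painter child
  position 17–18: painter child
  position 20–21: painter child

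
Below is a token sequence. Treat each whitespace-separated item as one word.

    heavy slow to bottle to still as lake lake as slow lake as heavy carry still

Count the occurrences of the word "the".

0

Scanning the 16 tokens for "the":
  (none found)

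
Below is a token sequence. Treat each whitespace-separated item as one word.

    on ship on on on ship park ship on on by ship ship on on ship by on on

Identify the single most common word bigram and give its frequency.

"on on", 5 times

Bigram frequencies (highest first):
  on on: 5
  on ship: 3
  ship on: 3
  ship park: 1
  park ship: 1
  on by: 1
  … (4 more, each ≤ 1)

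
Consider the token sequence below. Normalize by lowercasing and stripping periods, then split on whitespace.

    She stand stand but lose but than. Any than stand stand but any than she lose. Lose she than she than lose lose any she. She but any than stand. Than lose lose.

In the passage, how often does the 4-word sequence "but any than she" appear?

1

Scanning the 30 overlapping 4-gram windows for "but any than she":
  position 12–15: but any than she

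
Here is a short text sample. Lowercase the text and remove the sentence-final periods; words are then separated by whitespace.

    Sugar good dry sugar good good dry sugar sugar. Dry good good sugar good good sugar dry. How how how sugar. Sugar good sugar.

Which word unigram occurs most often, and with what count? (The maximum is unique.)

"sugar", 9 times

Unigram frequencies (highest first):
  sugar: 9
  good: 8
  dry: 4
  how: 3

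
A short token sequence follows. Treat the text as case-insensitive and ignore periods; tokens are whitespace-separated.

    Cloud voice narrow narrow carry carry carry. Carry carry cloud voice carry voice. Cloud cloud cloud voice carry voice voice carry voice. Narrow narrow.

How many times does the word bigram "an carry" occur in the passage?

0

Scanning the 23 overlapping bigram windows for "an carry":
  (none found)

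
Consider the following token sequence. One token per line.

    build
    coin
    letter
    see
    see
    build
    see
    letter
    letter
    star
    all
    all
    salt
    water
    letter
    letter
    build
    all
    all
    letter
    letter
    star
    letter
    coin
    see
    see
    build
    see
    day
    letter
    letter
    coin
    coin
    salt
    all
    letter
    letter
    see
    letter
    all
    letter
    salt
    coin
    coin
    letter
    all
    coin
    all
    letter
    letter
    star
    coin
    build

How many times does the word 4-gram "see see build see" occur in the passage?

Scanning the 50 overlapping 4-gram windows for "see see build see":
  position 4–7: see see build see
  position 25–28: see see build see

2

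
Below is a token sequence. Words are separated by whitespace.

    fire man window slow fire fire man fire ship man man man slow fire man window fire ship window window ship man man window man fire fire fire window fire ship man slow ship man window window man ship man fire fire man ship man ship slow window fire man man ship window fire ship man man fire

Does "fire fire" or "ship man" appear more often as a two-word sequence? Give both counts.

"fire fire": 4 occurrences
"ship man": 7 occurrences

"ship man" (7 vs 4)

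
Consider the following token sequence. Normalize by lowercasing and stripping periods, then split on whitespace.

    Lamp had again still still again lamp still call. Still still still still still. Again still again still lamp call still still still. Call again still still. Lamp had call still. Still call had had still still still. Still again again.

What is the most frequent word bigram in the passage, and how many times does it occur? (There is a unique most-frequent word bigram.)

Bigram frequencies (highest first):
  still still: 12
  again still: 4
  still again: 4
  still call: 3
  call still: 3
  lamp had: 2
  … (11 more, each ≤ 2)

"still still", 12 times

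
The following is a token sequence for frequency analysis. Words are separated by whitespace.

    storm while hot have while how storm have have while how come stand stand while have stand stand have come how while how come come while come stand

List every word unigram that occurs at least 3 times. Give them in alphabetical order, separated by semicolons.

Unigram counts meeting the condition (at least 3 times):
  come: 5
  have: 5
  how: 4
  stand: 5
  while: 6

come; have; how; stand; while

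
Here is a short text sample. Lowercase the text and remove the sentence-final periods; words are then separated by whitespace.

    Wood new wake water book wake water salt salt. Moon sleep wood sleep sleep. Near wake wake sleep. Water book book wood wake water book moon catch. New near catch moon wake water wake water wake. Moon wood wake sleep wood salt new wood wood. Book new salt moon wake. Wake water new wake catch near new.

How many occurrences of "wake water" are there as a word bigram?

6

Scanning the 56 overlapping bigram windows for "wake water":
  position 3–4: wake water
  position 6–7: wake water
  position 23–24: wake water
  position 32–33: wake water
  position 34–35: wake water
  position 51–52: wake water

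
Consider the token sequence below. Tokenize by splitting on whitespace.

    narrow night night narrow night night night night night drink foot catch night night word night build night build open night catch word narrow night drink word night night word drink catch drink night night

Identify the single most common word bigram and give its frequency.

"night night", 8 times

Bigram frequencies (highest first):
  night night: 8
  narrow night: 3
  night drink: 2
  night word: 2
  word night: 2
  night build: 2
  … (15 more, each ≤ 1)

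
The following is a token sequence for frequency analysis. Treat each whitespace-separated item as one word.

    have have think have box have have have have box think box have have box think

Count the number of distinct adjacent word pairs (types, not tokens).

7

16 tokens → 15 bigram windows in total.
Repeated bigrams (each contributes count−1 duplicates):
  have have: 5
  have box: 3
  box have: 2
  box think: 2
8 duplicate windows → 15 − 8 = 7 distinct.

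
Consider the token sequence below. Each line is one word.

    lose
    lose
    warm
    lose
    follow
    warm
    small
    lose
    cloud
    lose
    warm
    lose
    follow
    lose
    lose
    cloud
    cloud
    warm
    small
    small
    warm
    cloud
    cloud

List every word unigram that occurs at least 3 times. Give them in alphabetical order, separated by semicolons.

cloud; lose; small; warm

Unigram counts meeting the condition (at least 3 times):
  cloud: 5
  lose: 8
  small: 3
  warm: 5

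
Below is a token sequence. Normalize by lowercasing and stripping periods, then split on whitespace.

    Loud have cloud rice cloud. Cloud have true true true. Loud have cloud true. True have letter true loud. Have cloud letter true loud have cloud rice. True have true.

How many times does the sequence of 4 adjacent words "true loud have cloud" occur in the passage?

3

Scanning the 27 overlapping 4-gram windows for "true loud have cloud":
  position 10–13: true loud have cloud
  position 18–21: true loud have cloud
  position 23–26: true loud have cloud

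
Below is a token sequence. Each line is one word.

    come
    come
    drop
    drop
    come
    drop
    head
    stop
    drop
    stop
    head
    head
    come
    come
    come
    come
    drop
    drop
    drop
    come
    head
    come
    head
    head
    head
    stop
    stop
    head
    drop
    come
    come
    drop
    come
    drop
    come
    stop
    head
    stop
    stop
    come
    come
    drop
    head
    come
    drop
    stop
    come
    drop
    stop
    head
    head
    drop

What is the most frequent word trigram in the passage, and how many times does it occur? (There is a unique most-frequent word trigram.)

"come come drop", 4 times

Trigram frequencies (highest first):
  come come drop: 4
  come drop drop: 2
  drop drop come: 2
  drop come drop: 2
  come drop head: 2
  drop stop head: 2
  … (31 more, each ≤ 2)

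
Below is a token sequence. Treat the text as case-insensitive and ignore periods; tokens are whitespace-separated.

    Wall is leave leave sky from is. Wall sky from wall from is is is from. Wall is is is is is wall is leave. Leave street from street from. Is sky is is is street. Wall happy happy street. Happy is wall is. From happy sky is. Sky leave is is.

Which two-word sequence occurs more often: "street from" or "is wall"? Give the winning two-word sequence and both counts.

"street from": 2 occurrences
"is wall": 3 occurrences

"is wall" (3 vs 2)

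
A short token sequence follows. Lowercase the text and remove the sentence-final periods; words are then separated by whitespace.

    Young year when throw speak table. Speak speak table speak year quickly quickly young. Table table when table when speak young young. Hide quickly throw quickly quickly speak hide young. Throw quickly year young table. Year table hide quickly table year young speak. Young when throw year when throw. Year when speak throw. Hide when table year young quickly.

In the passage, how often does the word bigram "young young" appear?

Scanning the 58 overlapping bigram windows for "young young":
  position 21–22: young young

1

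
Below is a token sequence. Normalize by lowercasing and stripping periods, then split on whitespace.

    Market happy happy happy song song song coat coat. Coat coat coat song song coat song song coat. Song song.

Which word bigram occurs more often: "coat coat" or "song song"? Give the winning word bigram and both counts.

"song song" (5 vs 4)

"coat coat": 4 occurrences
"song song": 5 occurrences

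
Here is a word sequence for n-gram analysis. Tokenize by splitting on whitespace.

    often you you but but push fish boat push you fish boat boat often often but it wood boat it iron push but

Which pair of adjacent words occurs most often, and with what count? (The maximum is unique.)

Bigram frequencies (highest first):
  fish boat: 2
  often you: 1
  you you: 1
  you but: 1
  but but: 1
  but push: 1
  … (15 more, each ≤ 1)

"fish boat", 2 times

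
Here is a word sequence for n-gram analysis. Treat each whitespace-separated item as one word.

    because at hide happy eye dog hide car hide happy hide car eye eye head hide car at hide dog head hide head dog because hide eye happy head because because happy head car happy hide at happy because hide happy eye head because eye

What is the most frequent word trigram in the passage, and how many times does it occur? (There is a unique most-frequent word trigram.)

"hide happy eye", 2 times

Trigram frequencies (highest first):
  hide happy eye: 2
  because at hide: 1
  at hide happy: 1
  happy eye dog: 1
  eye dog hide: 1
  dog hide car: 1
  … (36 more, each ≤ 1)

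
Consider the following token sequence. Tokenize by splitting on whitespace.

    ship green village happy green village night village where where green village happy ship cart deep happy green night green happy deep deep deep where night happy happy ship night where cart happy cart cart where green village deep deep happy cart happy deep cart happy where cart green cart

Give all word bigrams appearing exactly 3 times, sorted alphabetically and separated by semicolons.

cart happy; deep deep

Bigram counts meeting the condition (exactly 3 times):
  cart happy: 3
  deep deep: 3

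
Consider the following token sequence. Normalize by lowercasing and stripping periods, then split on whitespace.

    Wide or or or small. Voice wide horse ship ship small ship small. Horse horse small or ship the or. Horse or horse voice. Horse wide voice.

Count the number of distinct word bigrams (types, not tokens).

27 tokens → 26 bigram windows in total.
Repeated bigrams (each contributes count−1 duplicates):
  or horse: 2
  or or: 2
  ship small: 2
3 duplicate windows → 26 − 3 = 23 distinct.

23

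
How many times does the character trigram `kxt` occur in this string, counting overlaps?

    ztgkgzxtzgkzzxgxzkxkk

0

Sliding a length-3 window over the 21 characters (19 positions):
  (no match at any position)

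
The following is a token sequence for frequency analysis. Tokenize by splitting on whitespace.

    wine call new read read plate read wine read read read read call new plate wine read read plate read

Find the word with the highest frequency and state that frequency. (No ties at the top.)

Unigram frequencies (highest first):
  read: 10
  wine: 3
  plate: 3
  call: 2
  new: 2

"read", 10 times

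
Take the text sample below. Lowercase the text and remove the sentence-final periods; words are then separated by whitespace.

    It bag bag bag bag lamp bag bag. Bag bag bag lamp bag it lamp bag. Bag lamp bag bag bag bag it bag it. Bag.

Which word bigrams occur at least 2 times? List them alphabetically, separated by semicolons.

bag bag; bag it; bag lamp; it bag; lamp bag

Bigram counts meeting the condition (at least 2 times):
  bag bag: 11
  bag it: 3
  bag lamp: 3
  it bag: 3
  lamp bag: 4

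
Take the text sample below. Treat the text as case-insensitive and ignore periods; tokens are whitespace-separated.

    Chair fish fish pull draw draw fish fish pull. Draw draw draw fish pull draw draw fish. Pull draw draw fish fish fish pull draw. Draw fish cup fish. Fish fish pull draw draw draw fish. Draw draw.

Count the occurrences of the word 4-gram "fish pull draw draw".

6

Scanning the 35 overlapping 4-gram windows for "fish pull draw draw":
  position 3–6: fish pull draw draw
  position 8–11: fish pull draw draw
  position 13–16: fish pull draw draw
  position 17–20: fish pull draw draw
  position 23–26: fish pull draw draw
  position 31–34: fish pull draw draw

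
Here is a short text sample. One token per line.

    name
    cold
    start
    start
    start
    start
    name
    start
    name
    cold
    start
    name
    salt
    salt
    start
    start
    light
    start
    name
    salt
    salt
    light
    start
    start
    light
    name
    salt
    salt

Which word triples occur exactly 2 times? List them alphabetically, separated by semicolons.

Trigram counts meeting the condition (exactly 2 times):
  name cold start: 2
  start name salt: 2
  start start light: 2
  start start start: 2

name cold start; start name salt; start start light; start start start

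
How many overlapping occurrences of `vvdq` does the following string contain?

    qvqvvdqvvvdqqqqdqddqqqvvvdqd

Sliding a length-4 window over the 28 characters (25 positions):
  position 4–7: vvdq
  position 9–12: vvdq
  position 24–27: vvdq

3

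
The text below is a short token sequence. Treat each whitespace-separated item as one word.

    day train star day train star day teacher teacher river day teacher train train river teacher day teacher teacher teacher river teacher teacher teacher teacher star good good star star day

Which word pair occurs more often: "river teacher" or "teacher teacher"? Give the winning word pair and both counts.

"teacher teacher" (6 vs 2)

"river teacher": 2 occurrences
"teacher teacher": 6 occurrences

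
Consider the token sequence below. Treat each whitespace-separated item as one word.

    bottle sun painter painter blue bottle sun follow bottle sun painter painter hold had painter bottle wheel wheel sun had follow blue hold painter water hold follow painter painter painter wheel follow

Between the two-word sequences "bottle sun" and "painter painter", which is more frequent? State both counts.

"painter painter" (4 vs 3)

"bottle sun": 3 occurrences
"painter painter": 4 occurrences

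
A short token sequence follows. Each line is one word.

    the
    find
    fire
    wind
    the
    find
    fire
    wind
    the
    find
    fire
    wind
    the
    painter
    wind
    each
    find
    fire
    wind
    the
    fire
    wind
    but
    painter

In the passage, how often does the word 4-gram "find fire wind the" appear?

Scanning the 21 overlapping 4-gram windows for "find fire wind the":
  position 2–5: find fire wind the
  position 6–9: find fire wind the
  position 10–13: find fire wind the
  position 17–20: find fire wind the

4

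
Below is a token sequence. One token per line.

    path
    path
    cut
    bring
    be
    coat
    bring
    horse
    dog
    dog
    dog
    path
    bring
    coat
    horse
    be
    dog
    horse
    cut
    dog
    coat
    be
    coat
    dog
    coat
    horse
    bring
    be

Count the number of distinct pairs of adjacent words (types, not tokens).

22

28 tokens → 27 bigram windows in total.
Repeated bigrams (each contributes count−1 duplicates):
  be coat: 2
  bring be: 2
  coat horse: 2
  dog coat: 2
  dog dog: 2
5 duplicate windows → 27 − 5 = 22 distinct.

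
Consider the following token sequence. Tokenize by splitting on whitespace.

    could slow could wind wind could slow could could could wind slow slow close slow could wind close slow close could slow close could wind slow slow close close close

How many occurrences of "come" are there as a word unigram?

Scanning the 30 tokens for "come":
  (none found)

0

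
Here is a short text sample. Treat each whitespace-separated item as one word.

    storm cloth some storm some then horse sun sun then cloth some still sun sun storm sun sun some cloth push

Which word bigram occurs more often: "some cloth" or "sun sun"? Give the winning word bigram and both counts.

"sun sun" (3 vs 1)

"some cloth": 1 occurrence
"sun sun": 3 occurrences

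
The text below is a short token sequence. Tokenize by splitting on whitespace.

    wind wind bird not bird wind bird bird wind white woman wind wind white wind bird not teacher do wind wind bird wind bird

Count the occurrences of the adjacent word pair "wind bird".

Scanning the 23 overlapping bigram windows for "wind bird":
  position 2–3: wind bird
  position 6–7: wind bird
  position 15–16: wind bird
  position 21–22: wind bird
  position 23–24: wind bird

5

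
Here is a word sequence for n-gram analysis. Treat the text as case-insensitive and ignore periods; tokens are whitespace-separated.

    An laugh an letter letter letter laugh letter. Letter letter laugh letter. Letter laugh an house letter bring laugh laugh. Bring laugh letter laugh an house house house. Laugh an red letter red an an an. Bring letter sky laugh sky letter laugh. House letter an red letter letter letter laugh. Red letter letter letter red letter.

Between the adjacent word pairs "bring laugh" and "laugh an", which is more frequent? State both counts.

"laugh an" (4 vs 2)

"bring laugh": 2 occurrences
"laugh an": 4 occurrences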